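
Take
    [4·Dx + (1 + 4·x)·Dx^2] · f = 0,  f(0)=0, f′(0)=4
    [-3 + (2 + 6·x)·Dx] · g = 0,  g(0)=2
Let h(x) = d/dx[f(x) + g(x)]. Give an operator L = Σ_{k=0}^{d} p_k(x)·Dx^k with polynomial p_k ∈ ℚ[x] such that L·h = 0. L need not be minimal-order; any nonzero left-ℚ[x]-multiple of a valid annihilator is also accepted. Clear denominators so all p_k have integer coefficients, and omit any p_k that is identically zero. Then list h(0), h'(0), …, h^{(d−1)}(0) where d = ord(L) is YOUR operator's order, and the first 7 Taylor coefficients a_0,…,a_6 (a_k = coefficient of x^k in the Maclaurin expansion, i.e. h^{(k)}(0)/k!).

L = (84 + 144·x) + (101 + 552·x + 720·x^2)·Dx + (10 + 94·x + 288·x^2 + 288·x^3)·Dx^2  (order 2).
h: a_k = 7, -41/2, 593/8, -4501/16, 139577/128, -1094503/256, 17282413/1024, …
ICs: h(0) = 7, h′(0) = -41/2.

f: a_k = 0, 4, -8, 64/3, -64, 1024/5, -2048/3, …
g: a_k = 2, 3, -9/4, 27/8, -405/64, 1701/128, -15309/512, …
f+g: L₀ = lclm(L_f,L_g), ord ≤ 2+1.
h₀' ⇒ L via d/dx closure of L₀.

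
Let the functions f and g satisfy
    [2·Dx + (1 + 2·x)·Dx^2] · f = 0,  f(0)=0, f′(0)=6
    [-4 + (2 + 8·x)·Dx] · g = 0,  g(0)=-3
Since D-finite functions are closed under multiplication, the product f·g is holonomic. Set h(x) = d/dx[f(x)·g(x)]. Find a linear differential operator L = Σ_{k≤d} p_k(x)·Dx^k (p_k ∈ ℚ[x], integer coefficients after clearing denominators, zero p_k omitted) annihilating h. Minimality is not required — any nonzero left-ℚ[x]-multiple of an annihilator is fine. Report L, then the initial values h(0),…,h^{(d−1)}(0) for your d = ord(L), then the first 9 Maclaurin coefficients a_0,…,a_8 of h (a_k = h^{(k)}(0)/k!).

f: a_k = 0, 6, -6, 8, -12, 96/5, -32, 384/7, -96, …
g: a_k = -3, -6, 6, -12, 30, -84, 252, -792, 2574, …
h₀=f·g: eliminate ⇒ L₀, order ≤ 2·1.
Derive L from L₀ (diff closure).
L = (2 + 16·x + 8·x^2) + (7 + 54·x + 120·x^2 + 64·x^3)·Dx + (1 + 11·x + 42·x^2 + 64·x^3 + 32·x^4)·Dx^2  (order 2).
h: a_k = -18, -36, 144, -480, 1572, -26136/5, 88992/5, -2172672/35, 1548108/7, …
ICs: h(0) = -18, h′(0) = -36.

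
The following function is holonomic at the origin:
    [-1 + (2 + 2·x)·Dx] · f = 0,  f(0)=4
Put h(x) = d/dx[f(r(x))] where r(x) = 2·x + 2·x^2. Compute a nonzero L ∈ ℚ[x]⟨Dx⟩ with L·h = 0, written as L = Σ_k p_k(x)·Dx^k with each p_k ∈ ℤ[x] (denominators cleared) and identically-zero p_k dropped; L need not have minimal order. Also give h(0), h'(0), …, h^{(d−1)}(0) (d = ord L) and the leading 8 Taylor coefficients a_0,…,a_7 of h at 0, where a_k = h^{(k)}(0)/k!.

f: a_k = 4, 2, -1/2, 1/4, -5/32, 7/64, -21/256, 33/512, …
L₀ from L_f via x↦r, Dx↦r'^{-1}Dx.
Derive L from L₀ (diff closure).
L = 1 + (-1 - 4·x - 6·x^2 - 4·x^3)·Dx  (order 1).
h: a_k = 4, 4, -6, 6, -5/2, -9/2, 49/4, -61/4, …
ICs: h(0) = 4.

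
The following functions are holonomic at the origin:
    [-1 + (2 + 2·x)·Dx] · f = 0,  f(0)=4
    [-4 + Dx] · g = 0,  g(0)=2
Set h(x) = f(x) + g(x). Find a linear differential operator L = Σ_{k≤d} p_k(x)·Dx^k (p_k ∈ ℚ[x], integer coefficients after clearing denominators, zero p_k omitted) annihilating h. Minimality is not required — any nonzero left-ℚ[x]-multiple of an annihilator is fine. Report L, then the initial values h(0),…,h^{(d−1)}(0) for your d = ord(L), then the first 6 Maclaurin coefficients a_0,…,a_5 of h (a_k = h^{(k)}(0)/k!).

L = (36 + 32·x) + (-65 - 128·x - 64·x^2)·Dx + (14 + 30·x + 16·x^2)·Dx^2  (order 2).
h: a_k = 6, 10, 31/2, 259/12, 2033/96, 16489/960, …
ICs: h(0) = 6, h′(0) = 10.

f: a_k = 4, 2, -1/2, 1/4, -5/32, 7/64, …
g: a_k = 2, 8, 16, 64/3, 64/3, 256/15, …
Sum ⇒ L₀ = lclm(L_f,L_g) in ℚ(x)⟨Dx⟩.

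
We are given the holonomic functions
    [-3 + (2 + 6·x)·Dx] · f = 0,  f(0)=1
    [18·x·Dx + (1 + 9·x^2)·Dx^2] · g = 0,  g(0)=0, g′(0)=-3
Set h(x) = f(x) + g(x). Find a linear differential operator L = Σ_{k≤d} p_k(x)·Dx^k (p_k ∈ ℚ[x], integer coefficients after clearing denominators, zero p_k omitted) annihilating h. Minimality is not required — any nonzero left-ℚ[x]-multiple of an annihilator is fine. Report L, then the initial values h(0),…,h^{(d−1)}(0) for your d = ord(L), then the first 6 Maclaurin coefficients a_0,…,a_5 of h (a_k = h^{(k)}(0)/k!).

f: a_k = 1, 3/2, -9/8, 27/16, -405/128, 1701/256, …
g: a_k = 0, -3, 0, 9, 0, -243/5, …
h₀=f+g: left-lcm gives L₀, ord ≤ 3.
L = (-36 - 270·x + 972·x^2 + 1458·x^3)·Dx + (-33 - 144·x + 270·x^2 + 3888·x^3 + 5103·x^4)·Dx^2 + (-2 + 18·x + 108·x^2 + 324·x^3 + 1134·x^4 + 1458·x^5)·Dx^3  (order 3).
h: a_k = 1, -3/2, -9/8, 171/16, -405/128, -53703/1280, …
ICs: h(0) = 1, h′(0) = -3/2, h′′(0) = -9/4.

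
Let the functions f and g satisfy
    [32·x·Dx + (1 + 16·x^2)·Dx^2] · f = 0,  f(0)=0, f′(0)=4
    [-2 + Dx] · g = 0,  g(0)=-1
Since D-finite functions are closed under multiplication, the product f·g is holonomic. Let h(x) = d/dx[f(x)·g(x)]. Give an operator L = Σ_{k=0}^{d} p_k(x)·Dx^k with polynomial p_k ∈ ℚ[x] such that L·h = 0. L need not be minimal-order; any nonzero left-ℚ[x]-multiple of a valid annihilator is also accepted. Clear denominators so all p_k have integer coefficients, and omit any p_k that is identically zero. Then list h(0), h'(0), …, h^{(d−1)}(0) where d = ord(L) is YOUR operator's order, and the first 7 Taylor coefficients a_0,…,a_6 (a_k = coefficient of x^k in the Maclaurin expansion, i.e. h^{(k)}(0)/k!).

f: a_k = 0, 4, 0, -64/3, 0, 1024/5, 0, …
g: a_k = -1, -2, -2, -4/3, -2/3, -4/15, -4/45, …
L₀ := L_f ⊗_s L_g (sym. prod.), ord ≤ 2.
Derive L from L₀ (diff closure).
L = (-28 - 128·x + 1664·x^2 - 2048·x^3 + 1024·x^4) + (12 + 96·x - 896·x^2 + 1536·x^3 - 1024·x^4)·Dx + (1 - 16·x + 32·x^2 - 256·x^3 + 256·x^4)·Dx^2  (order 2).
h: a_k = -4, -16, 40, 448/3, -824, -6880/3, 204208/15, …
ICs: h(0) = -4, h′(0) = -16.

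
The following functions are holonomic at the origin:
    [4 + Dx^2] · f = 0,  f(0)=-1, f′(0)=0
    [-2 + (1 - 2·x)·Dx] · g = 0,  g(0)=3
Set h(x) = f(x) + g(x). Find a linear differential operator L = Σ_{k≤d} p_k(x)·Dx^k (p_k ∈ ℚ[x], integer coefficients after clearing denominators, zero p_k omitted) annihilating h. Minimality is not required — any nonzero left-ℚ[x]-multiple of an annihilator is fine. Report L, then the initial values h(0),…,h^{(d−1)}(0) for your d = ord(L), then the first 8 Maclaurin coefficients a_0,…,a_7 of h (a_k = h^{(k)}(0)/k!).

L = (-56 + 32·x - 32·x^2) + (12 - 40·x + 48·x^2 - 32·x^3)·Dx + (-14 + 8·x - 8·x^2)·Dx^2 + (3 - 10·x + 12·x^2 - 8·x^3)·Dx^3  (order 3).
h: a_k = 2, 6, 14, 24, 142/3, 96, 8644/45, 384, …
ICs: h(0) = 2, h′(0) = 6, h′′(0) = 28.

f: a_k = -1, 0, 2, 0, -2/3, 0, 4/45, 0, …
g: a_k = 3, 6, 12, 24, 48, 96, 192, 384, …
f+g: L₀ = lclm(L_f,L_g), ord ≤ 2+1.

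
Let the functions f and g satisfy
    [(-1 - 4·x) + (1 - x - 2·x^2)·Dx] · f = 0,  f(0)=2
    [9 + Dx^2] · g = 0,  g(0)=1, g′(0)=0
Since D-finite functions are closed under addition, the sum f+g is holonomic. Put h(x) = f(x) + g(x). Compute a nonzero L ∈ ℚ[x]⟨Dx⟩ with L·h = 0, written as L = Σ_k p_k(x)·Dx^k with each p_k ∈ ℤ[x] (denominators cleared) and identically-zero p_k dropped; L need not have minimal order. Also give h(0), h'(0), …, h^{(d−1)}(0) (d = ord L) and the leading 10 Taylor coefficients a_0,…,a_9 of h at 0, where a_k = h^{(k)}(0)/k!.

L = (117 + 486·x + 135·x^2 + 360·x^3 + 540·x^4 + 432·x^5) + (-45 + 63·x + 81·x^2 - 153·x^3 - 18·x^4 + 324·x^5 + 216·x^6)·Dx + (13 + 54·x + 15·x^2 + 40·x^3 + 60·x^4 + 48·x^5)·Dx^2 + (-5 + 7·x + 9·x^2 - 17·x^3 - 2·x^4 + 36·x^5 + 24·x^6)·Dx^3  (order 3).
h: a_k = 3, 2, 3/2, 10, 203/8, 42, 6799/80, 170, 1532889/4480, 682, …
ICs: h(0) = 3, h′(0) = 2, h′′(0) = 3.

f: a_k = 2, 2, 6, 10, 22, 42, 86, 170, 342, 682, …
g: a_k = 1, 0, -9/2, 0, 27/8, 0, -81/80, 0, 729/4480, 0, …
Weyl lclm of L_f,L_g ⇒ L₀ (ord ≤ 3).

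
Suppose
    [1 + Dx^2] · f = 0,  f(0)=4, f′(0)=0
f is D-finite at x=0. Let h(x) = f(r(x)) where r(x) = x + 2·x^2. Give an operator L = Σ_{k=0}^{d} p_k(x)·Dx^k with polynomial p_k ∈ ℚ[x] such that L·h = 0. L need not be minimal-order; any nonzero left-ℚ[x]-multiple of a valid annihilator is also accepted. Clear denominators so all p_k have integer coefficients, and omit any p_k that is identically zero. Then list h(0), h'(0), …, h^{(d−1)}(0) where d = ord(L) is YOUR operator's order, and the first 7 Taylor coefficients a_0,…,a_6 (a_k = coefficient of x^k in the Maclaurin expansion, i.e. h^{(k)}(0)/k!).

L = (1 + 12·x + 48·x^2 + 64·x^3) - 4·Dx + (1 + 4·x)·Dx^2  (order 2).
h: a_k = 4, 0, -2, -8, -47/6, 4/3, 719/180, …
ICs: h(0) = 4, h′(0) = 0.

f: a_k = 4, 0, -2, 0, 1/6, 0, -1/180, …
Change of var in L_f (x↦r) gives L₀.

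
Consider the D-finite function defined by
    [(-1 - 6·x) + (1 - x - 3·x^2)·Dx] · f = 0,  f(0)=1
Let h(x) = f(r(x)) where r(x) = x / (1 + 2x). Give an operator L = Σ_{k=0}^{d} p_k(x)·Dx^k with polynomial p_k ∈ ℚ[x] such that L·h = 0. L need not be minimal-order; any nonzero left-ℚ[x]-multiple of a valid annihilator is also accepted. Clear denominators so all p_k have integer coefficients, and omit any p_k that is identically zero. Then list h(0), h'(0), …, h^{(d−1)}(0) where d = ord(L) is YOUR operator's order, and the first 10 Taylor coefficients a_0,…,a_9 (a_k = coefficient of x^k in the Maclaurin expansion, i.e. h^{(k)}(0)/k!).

f: a_k = 1, 1, 4, 7, 19, 40, 97, 217, 508, 1159, …
f∘r: x↦r, Dx↦Dx/r' in L_f ⇒ L₀.
L = (1 + 8·x) + (-1 - 5·x - 5·x^2 + 2·x^3)·Dx  (order 1).
h: a_k = 1, 1, 2, -5, 17, -56, 185, -611, 2018, -6665, …
ICs: h(0) = 1.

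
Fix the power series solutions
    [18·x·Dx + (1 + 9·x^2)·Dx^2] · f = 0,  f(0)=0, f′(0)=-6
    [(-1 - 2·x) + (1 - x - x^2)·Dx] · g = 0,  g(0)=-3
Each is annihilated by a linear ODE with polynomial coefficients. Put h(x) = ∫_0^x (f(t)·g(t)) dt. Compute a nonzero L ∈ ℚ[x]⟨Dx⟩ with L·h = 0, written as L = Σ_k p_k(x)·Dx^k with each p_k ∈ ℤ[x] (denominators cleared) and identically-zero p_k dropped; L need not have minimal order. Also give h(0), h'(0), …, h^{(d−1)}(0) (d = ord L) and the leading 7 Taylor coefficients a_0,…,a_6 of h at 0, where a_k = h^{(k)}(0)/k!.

f: a_k = 0, -6, 0, 18, 0, -486/5, 0, …
g: a_k = -3, -3, -6, -9, -15, -24, -39, …
Sym-product of L_f,L_g gives L₀ (≤ ord 2).
∫: right-multiply L₀ by Dx.
L = (2 + 18·x + 54·x^2)·Dx + (2 - 14·x + 36·x^2 + 54·x^3)·Dx^2 + (-1 + x - 8·x^2 + 9·x^3 + 9·x^4)·Dx^3  (order 3).
h: a_k = 0, 0, 9, 6, -9/2, 0, 228/5, …
ICs: h(0) = 0, h′(0) = 0, h′′(0) = 18.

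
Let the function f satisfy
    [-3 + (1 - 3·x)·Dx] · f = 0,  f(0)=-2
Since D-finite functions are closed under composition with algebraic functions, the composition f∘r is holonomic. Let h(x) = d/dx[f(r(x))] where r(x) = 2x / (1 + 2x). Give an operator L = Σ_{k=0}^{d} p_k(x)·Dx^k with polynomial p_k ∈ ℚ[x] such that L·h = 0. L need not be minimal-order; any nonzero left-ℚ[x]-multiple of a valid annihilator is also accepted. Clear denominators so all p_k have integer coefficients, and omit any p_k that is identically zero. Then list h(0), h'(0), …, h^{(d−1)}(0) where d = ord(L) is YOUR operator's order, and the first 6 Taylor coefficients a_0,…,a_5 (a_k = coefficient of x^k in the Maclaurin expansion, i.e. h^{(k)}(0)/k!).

f: a_k = -2, -6, -18, -54, -162, -486, …
Substitute x→r, Dx→(1/r')Dx; clear ⇒ L₀.
h₀' ⇒ L via d/dx closure of L₀.
L = 8 + (-1 + 4·x)·Dx  (order 1).
h: a_k = -12, -96, -576, -3072, -15360, -73728, …
ICs: h(0) = -12.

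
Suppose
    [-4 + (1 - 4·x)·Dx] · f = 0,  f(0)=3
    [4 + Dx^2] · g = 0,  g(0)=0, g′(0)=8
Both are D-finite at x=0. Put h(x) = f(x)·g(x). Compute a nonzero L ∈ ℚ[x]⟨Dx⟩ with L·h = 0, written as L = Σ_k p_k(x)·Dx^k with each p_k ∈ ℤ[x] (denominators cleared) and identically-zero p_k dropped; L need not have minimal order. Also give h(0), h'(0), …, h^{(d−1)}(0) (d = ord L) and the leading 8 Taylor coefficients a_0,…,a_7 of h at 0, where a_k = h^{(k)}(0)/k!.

L = (-4 + 16·x) + 8·Dx + (-1 + 4·x)·Dx^2  (order 2).
h: a_k = 0, 24, 96, 368, 1472, 29456/5, 117824/5, 9897184/105, …
ICs: h(0) = 0, h′(0) = 24.

f: a_k = 3, 12, 48, 192, 768, 3072, 12288, 49152, …
g: a_k = 0, 8, 0, -16/3, 0, 16/15, 0, -32/315, …
Sym-product of L_f,L_g gives L₀ (≤ ord 2).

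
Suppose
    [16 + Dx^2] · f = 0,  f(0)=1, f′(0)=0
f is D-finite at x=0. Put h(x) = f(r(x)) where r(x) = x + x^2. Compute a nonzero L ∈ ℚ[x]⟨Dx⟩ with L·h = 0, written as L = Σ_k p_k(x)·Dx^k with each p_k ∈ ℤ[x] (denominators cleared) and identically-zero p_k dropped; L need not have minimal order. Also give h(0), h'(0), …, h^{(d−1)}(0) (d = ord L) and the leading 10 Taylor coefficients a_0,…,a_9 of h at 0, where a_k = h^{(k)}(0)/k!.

f: a_k = 1, 0, -8, 0, 32/3, 0, -256/45, 0, 512/315, 0, …
Substitute x→r, Dx→(1/r')Dx; clear ⇒ L₀.
L = (16 + 96·x + 192·x^2 + 128·x^3) - 2·Dx + (1 + 2·x)·Dx^2  (order 2).
h: a_k = 1, 0, -8, -16, 8/3, 128/3, 2624/45, 128/15, -23008/315, -31744/315, …
ICs: h(0) = 1, h′(0) = 0.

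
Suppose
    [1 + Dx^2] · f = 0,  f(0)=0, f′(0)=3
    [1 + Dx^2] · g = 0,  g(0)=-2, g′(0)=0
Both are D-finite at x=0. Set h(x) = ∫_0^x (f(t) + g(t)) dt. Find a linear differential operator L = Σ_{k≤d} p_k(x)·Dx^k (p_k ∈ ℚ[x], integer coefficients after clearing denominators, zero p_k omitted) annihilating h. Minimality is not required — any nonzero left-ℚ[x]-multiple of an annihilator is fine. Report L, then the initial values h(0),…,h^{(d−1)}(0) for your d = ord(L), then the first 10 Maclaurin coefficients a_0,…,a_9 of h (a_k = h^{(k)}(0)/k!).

f: a_k = 0, 3, 0, -1/2, 0, 1/40, 0, -1/1680, 0, 1/120960, …
g: a_k = -2, 0, 1, 0, -1/12, 0, 1/360, 0, -1/20160, 0, …
Sum ⇒ L₀ = lclm(L_f,L_g) in ℚ(x)⟨Dx⟩.
∫: right-multiply L₀ by Dx.
L = Dx + Dx^3  (order 3).
h: a_k = 0, -2, 3/2, 1/3, -1/8, -1/60, 1/240, 1/2520, -1/13440, -1/181440, …
ICs: h(0) = 0, h′(0) = -2, h′′(0) = 3.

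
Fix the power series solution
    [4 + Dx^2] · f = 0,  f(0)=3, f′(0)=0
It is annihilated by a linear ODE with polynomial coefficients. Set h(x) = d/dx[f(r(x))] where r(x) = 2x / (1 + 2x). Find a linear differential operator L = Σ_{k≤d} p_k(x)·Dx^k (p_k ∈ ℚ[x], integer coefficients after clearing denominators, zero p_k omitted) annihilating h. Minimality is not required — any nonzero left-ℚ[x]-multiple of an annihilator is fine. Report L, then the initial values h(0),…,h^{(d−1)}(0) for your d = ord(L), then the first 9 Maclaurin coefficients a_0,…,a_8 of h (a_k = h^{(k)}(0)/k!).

f: a_k = 3, 0, -6, 0, 2, 0, -4/15, 0, 2/105, …
h₀=f(r): pull back L_f along r ⇒ L₀.
Derive L from L₀ (diff closure).
L = (40 + 96·x + 96·x^2) + (12 + 72·x + 144·x^2 + 96·x^3)·Dx + (1 + 8·x + 24·x^2 + 32·x^3 + 16·x^4)·Dx^2  (order 2).
h: a_k = 0, -48, 288, -1024, 2560, -19712/5, -10752/5, 4820992/105, -7938048/35, …
ICs: h(0) = 0, h′(0) = -48.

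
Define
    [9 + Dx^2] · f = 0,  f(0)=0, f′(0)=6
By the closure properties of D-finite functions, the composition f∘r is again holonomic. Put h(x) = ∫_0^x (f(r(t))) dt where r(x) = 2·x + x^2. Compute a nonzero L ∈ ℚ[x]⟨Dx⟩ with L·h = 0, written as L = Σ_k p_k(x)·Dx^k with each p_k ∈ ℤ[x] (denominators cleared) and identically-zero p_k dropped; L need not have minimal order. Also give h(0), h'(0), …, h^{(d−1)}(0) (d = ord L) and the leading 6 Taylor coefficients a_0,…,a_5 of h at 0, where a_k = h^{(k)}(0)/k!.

L = (36 + 108·x + 108·x^2 + 36·x^3)·Dx - Dx^2 + (1 + x)·Dx^3  (order 3).
h: a_k = 0, 0, 6, 2, -18, -108/5, …
ICs: h(0) = 0, h′(0) = 0, h′′(0) = 12.

f: a_k = 0, 6, 0, -9, 0, 81/20, …
Substitute x→r, Dx→(1/r')Dx; clear ⇒ L₀.
∫: right-multiply L₀ by Dx.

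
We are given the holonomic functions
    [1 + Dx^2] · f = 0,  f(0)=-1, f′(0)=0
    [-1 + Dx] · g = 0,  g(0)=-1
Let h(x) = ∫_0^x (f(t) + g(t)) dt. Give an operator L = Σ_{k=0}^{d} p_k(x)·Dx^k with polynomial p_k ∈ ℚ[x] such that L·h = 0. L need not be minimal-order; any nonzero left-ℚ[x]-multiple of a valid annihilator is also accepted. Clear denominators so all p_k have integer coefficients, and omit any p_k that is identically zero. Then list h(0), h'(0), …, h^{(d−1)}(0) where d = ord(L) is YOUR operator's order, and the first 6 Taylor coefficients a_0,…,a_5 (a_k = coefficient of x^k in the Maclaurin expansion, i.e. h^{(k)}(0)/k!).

f: a_k = -1, 0, 1/2, 0, -1/24, 0, …
g: a_k = -1, -1, -1/2, -1/6, -1/24, -1/120, …
h₀=f+g: left-lcm gives L₀, ord ≤ 3.
h=∫₀ˣh₀: take L = L₀·Dx.
L = -Dx + Dx^2 - Dx^3 + Dx^4  (order 4).
h: a_k = 0, -2, -1/2, 0, -1/24, -1/60, …
ICs: h(0) = 0, h′(0) = -2, h′′(0) = -1, h′′′(0) = 0.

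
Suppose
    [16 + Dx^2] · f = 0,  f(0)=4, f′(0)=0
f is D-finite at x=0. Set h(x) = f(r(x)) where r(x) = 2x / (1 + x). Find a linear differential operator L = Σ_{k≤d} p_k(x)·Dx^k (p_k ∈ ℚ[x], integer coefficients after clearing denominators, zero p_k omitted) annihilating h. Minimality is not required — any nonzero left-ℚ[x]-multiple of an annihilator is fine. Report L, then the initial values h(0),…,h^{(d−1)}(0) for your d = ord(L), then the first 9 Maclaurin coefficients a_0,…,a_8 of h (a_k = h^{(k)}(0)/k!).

f: a_k = 4, 0, -32, 0, 128/3, 0, -1024/45, 0, 2048/315, …
Substitute x→r, Dx→(1/r')Dx; clear ⇒ L₀.
L = 64 + (2 + 6·x + 6·x^2 + 2·x^3)·Dx + (1 + 4·x + 6·x^2 + 4·x^3 + x^4)·Dx^2  (order 2).
h: a_k = 4, 0, -128, 256, 896/3, -6656/3, 212864/45, -20736/5, -1865344/315, …
ICs: h(0) = 4, h′(0) = 0.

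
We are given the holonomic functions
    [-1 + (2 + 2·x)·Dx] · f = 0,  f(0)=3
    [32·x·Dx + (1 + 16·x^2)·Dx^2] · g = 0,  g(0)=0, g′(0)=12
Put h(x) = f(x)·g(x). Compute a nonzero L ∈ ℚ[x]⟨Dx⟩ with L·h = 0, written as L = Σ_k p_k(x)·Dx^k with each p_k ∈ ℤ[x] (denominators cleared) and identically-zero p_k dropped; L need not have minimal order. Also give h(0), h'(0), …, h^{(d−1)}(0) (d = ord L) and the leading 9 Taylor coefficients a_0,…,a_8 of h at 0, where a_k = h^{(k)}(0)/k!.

f: a_k = 3, 3/2, -3/8, 3/16, -15/128, 21/256, -63/1024, 99/2048, -1287/32768, …
g: a_k = 0, 12, 0, -64, 0, 3072/5, 0, -49152/7, 0, …
h₀=f·g: eliminate ⇒ L₀, order ≤ 1·2.
L = (3 - 64·x - 16·x^2) + (-4 + 124·x + 192·x^2 + 64·x^3)·Dx + (4 + 8·x + 68·x^2 + 128·x^3 + 64·x^4)·Dx^2  (order 2).
h: a_k = 0, 36, 18, -393/2, -375/4, 298527/160, 291387/320, -190747479/8960, -186762981/17920, …
ICs: h(0) = 0, h′(0) = 36.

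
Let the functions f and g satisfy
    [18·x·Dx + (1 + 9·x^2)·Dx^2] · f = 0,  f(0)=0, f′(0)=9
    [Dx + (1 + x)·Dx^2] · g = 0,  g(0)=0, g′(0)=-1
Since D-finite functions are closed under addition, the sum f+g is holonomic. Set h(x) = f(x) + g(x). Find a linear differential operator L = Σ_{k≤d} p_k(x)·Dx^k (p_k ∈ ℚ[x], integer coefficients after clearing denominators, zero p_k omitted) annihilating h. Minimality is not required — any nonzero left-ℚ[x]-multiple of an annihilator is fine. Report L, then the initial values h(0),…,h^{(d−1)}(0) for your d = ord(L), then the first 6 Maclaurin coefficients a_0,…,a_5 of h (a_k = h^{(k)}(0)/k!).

L = (-18 - 54·x + 486·x^2 + 162·x^3)·Dx + (-20 - 36·x + 432·x^2 + 972·x^3 + 324·x^4)·Dx^2 + (-1 + 17·x + 18·x^2 + 162·x^3 + 243·x^4 + 81·x^5)·Dx^3  (order 3).
h: a_k = 0, 8, 1/2, -82/3, 1/4, 728/5, …
ICs: h(0) = 0, h′(0) = 8, h′′(0) = 1.

f: a_k = 0, 9, 0, -27, 0, 729/5, …
g: a_k = 0, -1, 1/2, -1/3, 1/4, -1/5, …
Sum ⇒ L₀ = lclm(L_f,L_g) in ℚ(x)⟨Dx⟩.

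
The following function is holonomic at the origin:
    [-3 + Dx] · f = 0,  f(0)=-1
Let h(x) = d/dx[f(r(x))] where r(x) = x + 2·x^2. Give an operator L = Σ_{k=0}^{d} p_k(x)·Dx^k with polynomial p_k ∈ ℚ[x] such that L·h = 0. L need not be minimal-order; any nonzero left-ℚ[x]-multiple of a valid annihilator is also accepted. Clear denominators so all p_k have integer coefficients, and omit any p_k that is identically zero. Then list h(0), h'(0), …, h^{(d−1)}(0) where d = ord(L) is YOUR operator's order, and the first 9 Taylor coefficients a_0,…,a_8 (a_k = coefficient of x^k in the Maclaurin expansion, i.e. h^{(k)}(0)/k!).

f: a_k = -1, -3, -9/2, -9/2, -27/8, -81/40, -81/80, -243/560, -729/4480, …
Change of var in L_f (x↦r) gives L₀.
Differentiate: ansatz ord ≤ ord L₀ ⇒ L.
L = (7 + 24·x + 48·x^2) + (-1 - 4·x)·Dx  (order 1).
h: a_k = -3, -21, -135/2, -387/2, -3321/8, -33183/40, -112887/80, -253557/112, -2091501/640, …
ICs: h(0) = -3.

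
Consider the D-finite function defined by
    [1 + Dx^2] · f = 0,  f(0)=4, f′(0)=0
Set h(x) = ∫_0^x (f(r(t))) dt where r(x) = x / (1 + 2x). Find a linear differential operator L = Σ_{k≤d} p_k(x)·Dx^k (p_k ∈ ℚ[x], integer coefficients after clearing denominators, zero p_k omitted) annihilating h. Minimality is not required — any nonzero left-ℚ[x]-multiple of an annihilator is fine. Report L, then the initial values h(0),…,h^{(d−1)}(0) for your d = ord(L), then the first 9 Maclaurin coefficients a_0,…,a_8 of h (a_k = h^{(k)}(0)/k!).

f: a_k = 4, 0, -2, 0, 1/6, 0, -1/180, 0, 1/10080, …
h₀=f(r): pull back L_f along r ⇒ L₀.
h=∫₀ˣh₀: take L = L₀·Dx.
L = Dx + (4 + 24·x + 48·x^2 + 32·x^3)·Dx^2 + (1 + 8·x + 24·x^2 + 32·x^3 + 16·x^4)·Dx^3  (order 3).
h: a_k = 0, 4, 0, -2/3, 2, -143/30, 94/9, -3943/180, 1787/40, …
ICs: h(0) = 0, h′(0) = 4, h′′(0) = 0.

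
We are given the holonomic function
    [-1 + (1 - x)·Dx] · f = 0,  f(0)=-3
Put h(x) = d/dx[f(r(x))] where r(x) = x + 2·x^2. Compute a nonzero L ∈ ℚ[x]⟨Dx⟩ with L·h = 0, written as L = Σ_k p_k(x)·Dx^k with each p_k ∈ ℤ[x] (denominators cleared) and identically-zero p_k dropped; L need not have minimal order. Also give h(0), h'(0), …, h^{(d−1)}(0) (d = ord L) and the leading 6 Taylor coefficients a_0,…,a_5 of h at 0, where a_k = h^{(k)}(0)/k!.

f: a_k = -3, -3, -3, -3, -3, -3, …
L₀ from L_f via x↦r, Dx↦r'^{-1}Dx.
Differentiate: ansatz ord ≤ ord L₀ ⇒ L.
L = (6 + 12·x + 24·x^2) + (-1 - 3·x + 6·x^2 + 8·x^3)·Dx  (order 1).
h: a_k = -3, -18, -45, -132, -315, -774, …
ICs: h(0) = -3.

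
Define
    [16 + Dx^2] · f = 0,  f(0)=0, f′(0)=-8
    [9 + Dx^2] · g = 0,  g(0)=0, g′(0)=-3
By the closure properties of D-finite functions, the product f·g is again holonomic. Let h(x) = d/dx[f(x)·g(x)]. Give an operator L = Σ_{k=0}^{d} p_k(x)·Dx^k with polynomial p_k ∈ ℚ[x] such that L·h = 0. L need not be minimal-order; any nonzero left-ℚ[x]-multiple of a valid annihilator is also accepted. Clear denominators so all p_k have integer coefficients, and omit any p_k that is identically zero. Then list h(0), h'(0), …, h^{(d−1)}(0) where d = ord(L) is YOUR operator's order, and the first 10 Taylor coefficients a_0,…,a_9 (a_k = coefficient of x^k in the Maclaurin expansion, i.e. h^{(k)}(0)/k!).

L = 49 + 50·Dx^2 + Dx^4  (order 4).
h: a_k = 0, 48, 0, -400, 0, 4902/5, 0, -24020/21, 0, 5884901/7560, …
ICs: h(0) = 0, h′(0) = 48, h′′(0) = 0, h′′′(0) = -2400.

f: a_k = 0, -8, 0, 64/3, 0, -256/15, 0, 2048/315, 0, -4096/2835, …
g: a_k = 0, -3, 0, 9/2, 0, -81/40, 0, 243/560, 0, -243/4480, …
h₀=f·g: eliminate ⇒ L₀, order ≤ 2·2.
Derive L from L₀ (diff closure).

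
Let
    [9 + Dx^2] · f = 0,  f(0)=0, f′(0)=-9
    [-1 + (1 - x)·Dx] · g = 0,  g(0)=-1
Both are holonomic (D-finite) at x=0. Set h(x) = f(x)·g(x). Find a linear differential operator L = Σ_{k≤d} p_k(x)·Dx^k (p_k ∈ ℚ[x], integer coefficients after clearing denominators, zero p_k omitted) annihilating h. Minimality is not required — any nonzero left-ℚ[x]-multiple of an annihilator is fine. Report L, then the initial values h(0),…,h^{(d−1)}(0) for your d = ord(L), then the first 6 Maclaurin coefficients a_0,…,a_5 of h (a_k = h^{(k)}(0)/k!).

L = (-9 + 9·x) + 2·Dx + (-1 + x)·Dx^2  (order 2).
h: a_k = 0, 9, 9, -9/2, -9/2, 63/40, …
ICs: h(0) = 0, h′(0) = 9.

f: a_k = 0, -9, 0, 27/2, 0, -243/40, …
g: a_k = -1, -1, -1, -1, -1, -1, …
Product ⇒ symmetric product L₀, ord ≤ 2.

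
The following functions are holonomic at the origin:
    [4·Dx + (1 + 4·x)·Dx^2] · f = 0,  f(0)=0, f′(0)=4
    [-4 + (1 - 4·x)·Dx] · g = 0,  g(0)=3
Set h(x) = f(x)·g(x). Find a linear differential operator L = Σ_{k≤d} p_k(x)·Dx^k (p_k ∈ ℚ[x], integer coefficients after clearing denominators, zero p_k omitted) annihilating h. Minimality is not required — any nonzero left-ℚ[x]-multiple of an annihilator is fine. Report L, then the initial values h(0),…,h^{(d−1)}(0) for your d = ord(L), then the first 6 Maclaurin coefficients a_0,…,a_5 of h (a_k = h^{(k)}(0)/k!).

L = 16 + (4 + 48·x)·Dx + (-1 + 16·x^2)·Dx^2  (order 2).
h: a_k = 0, 12, 24, 160, 448, 12032/5, …
ICs: h(0) = 0, h′(0) = 12.

f: a_k = 0, 4, -8, 64/3, -64, 1024/5, …
g: a_k = 3, 12, 48, 192, 768, 3072, …
f·g: L₀ = L_f ⊗_s L_g, ord ≤ 2·1.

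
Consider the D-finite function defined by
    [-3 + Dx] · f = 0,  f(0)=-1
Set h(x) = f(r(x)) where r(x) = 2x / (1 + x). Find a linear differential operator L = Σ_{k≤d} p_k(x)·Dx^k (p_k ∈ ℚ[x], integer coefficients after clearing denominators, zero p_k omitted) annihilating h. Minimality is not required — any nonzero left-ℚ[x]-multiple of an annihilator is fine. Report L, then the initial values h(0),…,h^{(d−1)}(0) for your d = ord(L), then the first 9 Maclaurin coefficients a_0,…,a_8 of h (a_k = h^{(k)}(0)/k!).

L = -6 + (1 + 2·x + x^2)·Dx  (order 1).
h: a_k = -1, -6, -12, -6, 6, 6/5, -24/5, 114/35, 12/35, …
ICs: h(0) = -1.

f: a_k = -1, -3, -9/2, -9/2, -27/8, -81/40, -81/80, -243/560, -729/4480, …
h₀=f(r): pull back L_f along r ⇒ L₀.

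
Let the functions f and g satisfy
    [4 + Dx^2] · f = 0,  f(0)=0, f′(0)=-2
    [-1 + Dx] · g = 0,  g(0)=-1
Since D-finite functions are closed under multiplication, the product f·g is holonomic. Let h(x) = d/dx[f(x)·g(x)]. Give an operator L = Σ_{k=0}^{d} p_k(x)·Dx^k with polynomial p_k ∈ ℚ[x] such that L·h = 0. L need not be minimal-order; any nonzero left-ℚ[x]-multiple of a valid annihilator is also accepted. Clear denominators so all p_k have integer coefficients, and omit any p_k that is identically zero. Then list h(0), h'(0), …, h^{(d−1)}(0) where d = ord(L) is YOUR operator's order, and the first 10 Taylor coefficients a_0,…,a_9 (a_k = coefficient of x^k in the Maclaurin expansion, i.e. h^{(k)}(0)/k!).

L = 5 - 2·Dx + Dx^2  (order 2).
h: a_k = 2, 4, -1, -4, -19/12, 11/30, 139/360, 1/15, -359/20160, -779/90720, …
ICs: h(0) = 2, h′(0) = 4.

f: a_k = 0, -2, 0, 4/3, 0, -4/15, 0, 8/315, 0, -4/2835, …
g: a_k = -1, -1, -1/2, -1/6, -1/24, -1/120, -1/720, -1/5040, -1/40320, -1/362880, …
f·g: L₀ = L_f ⊗_s L_g, ord ≤ 2·1.
h=h₀': d/dx-closure on L₀ ⇒ L.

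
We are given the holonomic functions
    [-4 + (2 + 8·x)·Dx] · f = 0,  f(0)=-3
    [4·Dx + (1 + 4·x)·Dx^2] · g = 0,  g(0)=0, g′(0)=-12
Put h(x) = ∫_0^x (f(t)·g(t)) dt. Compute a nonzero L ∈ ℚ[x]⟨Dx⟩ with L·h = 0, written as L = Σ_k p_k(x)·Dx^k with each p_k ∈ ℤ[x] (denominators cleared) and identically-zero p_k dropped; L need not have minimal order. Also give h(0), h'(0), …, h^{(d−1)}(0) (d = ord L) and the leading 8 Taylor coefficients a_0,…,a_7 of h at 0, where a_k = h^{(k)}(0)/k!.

L = 4·Dx + (1 + 8·x + 16·x^2)·Dx^3  (order 3).
h: a_k = 0, 0, 18, 0, -6, 96/5, -284/5, 5952/35, …
ICs: h(0) = 0, h′(0) = 0, h′′(0) = 36.

f: a_k = -3, -6, 6, -12, 30, -84, 252, -792, …
g: a_k = 0, -12, 24, -64, 192, -3072/5, 2048, -49152/7, …
f·g: L₀ = L_f ⊗_s L_g, ord ≤ 1·2.
Integrate: L := L₀·Dx.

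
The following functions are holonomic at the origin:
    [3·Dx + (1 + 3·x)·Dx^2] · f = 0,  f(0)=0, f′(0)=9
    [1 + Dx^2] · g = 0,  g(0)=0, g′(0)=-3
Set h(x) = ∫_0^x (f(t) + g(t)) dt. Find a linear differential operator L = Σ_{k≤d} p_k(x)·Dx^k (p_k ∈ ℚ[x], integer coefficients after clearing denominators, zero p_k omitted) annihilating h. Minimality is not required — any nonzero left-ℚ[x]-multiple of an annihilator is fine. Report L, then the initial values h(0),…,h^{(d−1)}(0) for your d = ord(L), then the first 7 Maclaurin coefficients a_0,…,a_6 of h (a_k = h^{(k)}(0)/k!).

L = (165 + 18·x + 27·x^2)·Dx^2 + (19 + 63·x + 27·x^2 + 27·x^3)·Dx^3 + (165 + 18·x + 27·x^2)·Dx^4 + (19 + 63·x + 27·x^2 + 27·x^3)·Dx^5  (order 5).
h: a_k = 0, 0, 3, -9/2, 55/8, -243/20, 5831/240, …
ICs: h(0) = 0, h′(0) = 0, h′′(0) = 6, h′′′(0) = -27, h′′′′(0) = 165.

f: a_k = 0, 9, -27/2, 27, -243/4, 729/5, -729/2, …
g: a_k = 0, -3, 0, 1/2, 0, -1/40, 0, …
L₀ := lclm(L_f,L_g); ord L₀ ≤ 2+2.
Integrate: L := L₀·Dx.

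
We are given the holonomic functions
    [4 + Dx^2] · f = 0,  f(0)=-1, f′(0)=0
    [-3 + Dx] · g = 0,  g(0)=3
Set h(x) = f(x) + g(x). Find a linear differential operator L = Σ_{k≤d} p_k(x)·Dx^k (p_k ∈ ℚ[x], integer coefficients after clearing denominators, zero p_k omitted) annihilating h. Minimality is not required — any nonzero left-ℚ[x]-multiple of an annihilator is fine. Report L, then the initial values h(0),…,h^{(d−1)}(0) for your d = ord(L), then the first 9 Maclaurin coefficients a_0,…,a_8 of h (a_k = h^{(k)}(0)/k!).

f: a_k = -1, 0, 2, 0, -2/3, 0, 4/45, 0, -2/315, …
g: a_k = 3, 9, 27/2, 27/2, 81/8, 243/40, 243/80, 729/560, 2187/4480, …
L₀ := lclm(L_f,L_g); ord L₀ ≤ 2+1.
L = -12 + 4·Dx - 3·Dx^2 + Dx^3  (order 3).
h: a_k = 2, 9, 31/2, 27/2, 227/24, 243/40, 2251/720, 729/560, 19427/40320, …
ICs: h(0) = 2, h′(0) = 9, h′′(0) = 31.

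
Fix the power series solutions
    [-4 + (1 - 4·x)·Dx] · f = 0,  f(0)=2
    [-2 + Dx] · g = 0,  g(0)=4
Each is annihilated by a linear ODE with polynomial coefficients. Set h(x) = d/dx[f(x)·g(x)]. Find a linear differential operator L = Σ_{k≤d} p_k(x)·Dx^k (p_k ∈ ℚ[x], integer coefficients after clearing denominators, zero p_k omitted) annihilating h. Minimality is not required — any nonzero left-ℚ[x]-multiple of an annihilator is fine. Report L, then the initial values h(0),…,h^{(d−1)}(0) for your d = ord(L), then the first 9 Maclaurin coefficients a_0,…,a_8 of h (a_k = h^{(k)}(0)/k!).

L = (26 - 48·x + 32·x^2) + (-3 + 16·x - 16·x^2)·Dx  (order 1).
h: a_k = 48, 416, 2528, 13504, 202592/3, 4862272/15, 22690624/15, 2178300032/315, 9802350176/315, …
ICs: h(0) = 48.

f: a_k = 2, 8, 32, 128, 512, 2048, 8192, 32768, 131072, …
g: a_k = 4, 8, 8, 16/3, 8/3, 16/15, 16/45, 32/315, 8/315, …
f·g: L₀ = L_f ⊗_s L_g, ord ≤ 1·1.
h₀' ⇒ L via d/dx closure of L₀.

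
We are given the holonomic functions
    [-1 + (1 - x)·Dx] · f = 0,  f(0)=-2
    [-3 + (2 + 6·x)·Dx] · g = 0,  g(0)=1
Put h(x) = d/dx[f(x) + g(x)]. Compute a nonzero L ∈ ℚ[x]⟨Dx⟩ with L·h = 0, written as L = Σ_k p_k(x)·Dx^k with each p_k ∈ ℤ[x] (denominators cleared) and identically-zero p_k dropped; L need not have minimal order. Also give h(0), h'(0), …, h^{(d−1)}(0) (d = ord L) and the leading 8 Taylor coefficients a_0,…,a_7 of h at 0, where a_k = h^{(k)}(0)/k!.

L = (-90 - 54·x) + (3 - 198·x - 189·x^2)·Dx + (14 + 46·x - 6·x^2 - 54·x^3)·Dx^2  (order 2).
h: a_k = -1/2, -25/4, -15/16, -661/32, 5945/256, -52071/512, 476525/2048, -2880205/4096, …
ICs: h(0) = -1/2, h′(0) = -25/4.

f: a_k = -2, -2, -2, -2, -2, -2, -2, -2, …
g: a_k = 1, 3/2, -9/8, 27/16, -405/128, 1701/256, -15309/1024, 72171/2048, …
f+g: L₀ = lclm(L_f,L_g), ord ≤ 1+1.
h₀' ⇒ L via d/dx closure of L₀.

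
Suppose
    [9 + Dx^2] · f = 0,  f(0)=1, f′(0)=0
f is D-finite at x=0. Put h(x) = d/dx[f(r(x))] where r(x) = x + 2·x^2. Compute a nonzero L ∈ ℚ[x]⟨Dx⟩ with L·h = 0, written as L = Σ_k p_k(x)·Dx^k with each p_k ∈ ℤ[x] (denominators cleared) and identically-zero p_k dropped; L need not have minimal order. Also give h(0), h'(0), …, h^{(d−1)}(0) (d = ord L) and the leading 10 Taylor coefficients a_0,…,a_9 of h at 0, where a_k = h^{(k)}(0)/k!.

L = (57 + 144·x + 864·x^2 + 2304·x^3 + 2304·x^4) + (-12 - 48·x)·Dx + (1 + 8·x + 16·x^2)·Dx^2  (order 2).
h: a_k = 0, -9, -54, -117/2, 135, 19197/40, 13419/20, -29511/560, -401679/280, -10070649/4480, …
ICs: h(0) = 0, h′(0) = -9.

f: a_k = 1, 0, -9/2, 0, 27/8, 0, -81/80, 0, 729/4480, 0, …
h₀=f(r): pull back L_f along r ⇒ L₀.
h₀' ⇒ L via d/dx closure of L₀.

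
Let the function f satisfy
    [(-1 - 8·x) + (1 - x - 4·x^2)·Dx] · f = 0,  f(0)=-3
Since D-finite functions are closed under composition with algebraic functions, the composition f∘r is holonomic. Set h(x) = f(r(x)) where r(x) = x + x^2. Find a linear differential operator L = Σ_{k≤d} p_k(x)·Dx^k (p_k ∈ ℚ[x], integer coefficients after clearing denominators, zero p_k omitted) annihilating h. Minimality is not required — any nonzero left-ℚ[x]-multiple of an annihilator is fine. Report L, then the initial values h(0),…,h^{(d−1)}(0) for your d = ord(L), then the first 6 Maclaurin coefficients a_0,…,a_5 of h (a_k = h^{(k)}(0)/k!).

f: a_k = -3, -3, -15, -27, -87, -195, …
L₀ from L_f via x↦r, Dx↦r'^{-1}Dx.
L = (1 + 10·x + 24·x^2 + 16·x^3) + (-1 + x + 5·x^2 + 8·x^3 + 4·x^4)·Dx  (order 1).
h: a_k = -3, -3, -18, -57, -183, -624, …
ICs: h(0) = -3.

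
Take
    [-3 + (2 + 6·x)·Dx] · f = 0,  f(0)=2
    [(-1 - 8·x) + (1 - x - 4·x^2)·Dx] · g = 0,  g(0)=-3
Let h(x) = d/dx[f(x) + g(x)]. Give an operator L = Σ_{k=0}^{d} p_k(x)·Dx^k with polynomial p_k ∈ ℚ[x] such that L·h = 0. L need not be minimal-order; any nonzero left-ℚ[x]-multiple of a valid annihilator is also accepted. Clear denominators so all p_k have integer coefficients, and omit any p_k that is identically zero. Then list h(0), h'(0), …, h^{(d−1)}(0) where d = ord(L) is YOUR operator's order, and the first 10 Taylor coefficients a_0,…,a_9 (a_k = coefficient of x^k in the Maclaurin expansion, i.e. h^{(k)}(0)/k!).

f: a_k = 2, 3, -9/4, 27/8, -405/64, 1701/128, -15309/512, 72171/1024, -2814669/16384, 14073345/32768, …
g: a_k = -3, -3, -15, -27, -87, -195, -543, -1323, -3495, -8787, …
h₀=f+g: left-lcm gives L₀, ord ≤ 2.
Derive L from L₀ (diff closure).
L = (-594 - 4230·x - 12960·x^2 - 14400·x^3 - 17280·x^4) + (-189 - 3054·x - 16389·x^2 - 38544·x^3 - 55440·x^4 - 51840·x^5)·Dx + (46 + 350·x + 794·x^2 - 198·x^3 - 5376·x^4 - 13920·x^5 - 11520·x^6)·Dx^2  (order 2).
h: a_k = 0, -69/2, -567/8, -5973/16, -116295/128, -879975/256, -8978067/1024, -60076749/2048, -2464731639/32768, -15638321715/65536, …
ICs: h(0) = 0, h′(0) = -69/2.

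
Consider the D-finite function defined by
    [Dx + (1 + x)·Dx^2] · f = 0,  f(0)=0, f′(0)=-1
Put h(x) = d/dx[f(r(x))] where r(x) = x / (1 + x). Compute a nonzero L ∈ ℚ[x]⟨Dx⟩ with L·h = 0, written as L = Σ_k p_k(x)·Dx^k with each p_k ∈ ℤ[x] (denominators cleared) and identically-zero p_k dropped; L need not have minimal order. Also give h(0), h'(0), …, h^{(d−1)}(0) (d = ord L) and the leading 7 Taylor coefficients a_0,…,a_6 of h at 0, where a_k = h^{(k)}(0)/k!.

L = (3 + 4·x) + (1 + 3·x + 2·x^2)·Dx  (order 1).
h: a_k = -1, 3, -7, 15, -31, 63, -127, …
ICs: h(0) = -1.

f: a_k = 0, -1, 1/2, -1/3, 1/4, -1/5, 1/6, …
h₀=f(r): pull back L_f along r ⇒ L₀.
h=h₀': d/dx-closure on L₀ ⇒ L.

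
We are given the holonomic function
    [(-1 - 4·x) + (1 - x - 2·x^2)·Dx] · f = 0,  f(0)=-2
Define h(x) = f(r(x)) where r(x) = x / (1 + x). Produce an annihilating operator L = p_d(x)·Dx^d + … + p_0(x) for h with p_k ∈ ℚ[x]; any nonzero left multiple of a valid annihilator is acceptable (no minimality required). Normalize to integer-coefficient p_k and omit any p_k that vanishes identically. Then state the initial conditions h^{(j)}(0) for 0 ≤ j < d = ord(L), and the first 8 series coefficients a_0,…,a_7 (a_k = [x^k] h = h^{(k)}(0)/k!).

L = (1 + 5·x) + (-1 - 2·x + x^2 + 2·x^3)·Dx  (order 1).
h: a_k = -2, -2, -4, 0, -8, 8, -24, 40, …
ICs: h(0) = -2.

f: a_k = -2, -2, -6, -10, -22, -42, -86, -170, …
f∘r: x↦r, Dx↦Dx/r' in L_f ⇒ L₀.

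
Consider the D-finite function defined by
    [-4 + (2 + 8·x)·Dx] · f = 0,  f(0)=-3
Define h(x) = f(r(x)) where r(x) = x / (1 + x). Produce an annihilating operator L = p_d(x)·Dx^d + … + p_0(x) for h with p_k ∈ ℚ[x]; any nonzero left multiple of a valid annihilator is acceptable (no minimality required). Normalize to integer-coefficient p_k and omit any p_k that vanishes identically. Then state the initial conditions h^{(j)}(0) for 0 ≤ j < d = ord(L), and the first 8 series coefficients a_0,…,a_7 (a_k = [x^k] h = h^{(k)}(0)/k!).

f: a_k = -3, -6, 6, -12, 30, -84, 252, -792, …
h₀=f(r): pull back L_f along r ⇒ L₀.
L = -2 + (1 + 6·x + 5·x^2)·Dx  (order 1).
h: a_k = -3, -6, 12, -30, 90, -306, 1128, -4386, …
ICs: h(0) = -3.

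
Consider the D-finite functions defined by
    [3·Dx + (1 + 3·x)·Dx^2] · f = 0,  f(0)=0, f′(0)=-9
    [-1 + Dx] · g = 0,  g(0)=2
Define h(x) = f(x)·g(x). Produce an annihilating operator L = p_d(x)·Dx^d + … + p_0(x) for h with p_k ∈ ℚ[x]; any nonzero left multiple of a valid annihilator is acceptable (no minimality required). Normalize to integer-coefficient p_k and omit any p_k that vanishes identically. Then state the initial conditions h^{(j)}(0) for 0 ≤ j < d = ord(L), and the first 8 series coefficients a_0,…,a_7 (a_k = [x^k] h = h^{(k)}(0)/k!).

L = (-2 + 3·x) + (1 - 6·x)·Dx + (1 + 3·x)·Dx^2  (order 2).
h: a_k = 0, -18, 9, -36, 78, -3867/20, 3921/8, -44561/35, …
ICs: h(0) = 0, h′(0) = -18.

f: a_k = 0, -9, 27/2, -27, 243/4, -729/5, 729/2, -6561/7, …
g: a_k = 2, 2, 1, 1/3, 1/12, 1/60, 1/360, 1/2520, …
f·g: L₀ = L_f ⊗_s L_g, ord ≤ 2·1.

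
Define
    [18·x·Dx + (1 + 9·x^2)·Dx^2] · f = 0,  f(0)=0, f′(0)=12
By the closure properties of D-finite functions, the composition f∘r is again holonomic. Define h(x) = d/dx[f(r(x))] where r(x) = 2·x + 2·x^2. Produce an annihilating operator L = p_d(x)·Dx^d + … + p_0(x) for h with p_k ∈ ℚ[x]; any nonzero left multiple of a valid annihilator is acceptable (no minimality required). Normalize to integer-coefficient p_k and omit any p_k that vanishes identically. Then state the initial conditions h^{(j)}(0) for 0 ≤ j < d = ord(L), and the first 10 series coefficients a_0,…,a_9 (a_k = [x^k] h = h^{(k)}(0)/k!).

L = (-2 + 72·x + 288·x^2 + 432·x^3 + 216·x^4) + (1 + 2·x + 36·x^2 + 144·x^3 + 180·x^4 + 72·x^5)·Dx  (order 1).
h: a_k = 24, 48, -864, -3456, 26784, 184896, -684288, -8460288, 10357632, 347182848, …
ICs: h(0) = 24.

f: a_k = 0, 12, 0, -36, 0, 972/5, 0, -8748/7, 0, 8748, …
f∘r: x↦r, Dx↦Dx/r' in L_f ⇒ L₀.
Derive L from L₀ (diff closure).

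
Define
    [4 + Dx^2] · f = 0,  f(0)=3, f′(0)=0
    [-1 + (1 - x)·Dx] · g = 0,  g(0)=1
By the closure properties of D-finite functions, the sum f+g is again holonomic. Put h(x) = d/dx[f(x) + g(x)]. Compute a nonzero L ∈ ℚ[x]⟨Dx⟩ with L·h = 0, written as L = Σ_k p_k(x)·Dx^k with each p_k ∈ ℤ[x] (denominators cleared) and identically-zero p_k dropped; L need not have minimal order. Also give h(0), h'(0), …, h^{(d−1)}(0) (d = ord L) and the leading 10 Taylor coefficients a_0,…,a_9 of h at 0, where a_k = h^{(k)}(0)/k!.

L = (64 - 32·x + 16·x^2) + (-20 + 36·x - 24·x^2 + 8·x^3)·Dx + (16 - 8·x + 4·x^2)·Dx^2 + (-5 + 9·x - 6·x^2 + 2·x^3)·Dx^3  (order 3).
h: a_k = 1, -10, 3, 12, 5, 22/5, 7, 856/105, 9, 9442/945, …
ICs: h(0) = 1, h′(0) = -10, h′′(0) = 6.

f: a_k = 3, 0, -6, 0, 2, 0, -4/15, 0, 2/105, 0, …
g: a_k = 1, 1, 1, 1, 1, 1, 1, 1, 1, 1, …
Sum ⇒ L₀ = lclm(L_f,L_g) in ℚ(x)⟨Dx⟩.
h=h₀': d/dx-closure on L₀ ⇒ L.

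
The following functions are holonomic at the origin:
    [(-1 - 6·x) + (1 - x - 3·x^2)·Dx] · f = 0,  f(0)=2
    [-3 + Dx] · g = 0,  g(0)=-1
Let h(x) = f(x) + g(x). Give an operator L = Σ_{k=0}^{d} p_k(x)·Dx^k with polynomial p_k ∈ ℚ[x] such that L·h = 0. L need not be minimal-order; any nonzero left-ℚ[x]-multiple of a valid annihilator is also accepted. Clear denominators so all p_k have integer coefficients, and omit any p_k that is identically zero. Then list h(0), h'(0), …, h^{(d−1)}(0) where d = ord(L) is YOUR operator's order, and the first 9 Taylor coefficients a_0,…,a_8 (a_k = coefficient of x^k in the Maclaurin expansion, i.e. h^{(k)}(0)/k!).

L = (-15 - 9·x - 243·x^2 - 162·x^3) + (-1 + 36·x + 99·x^2 - 54·x^3 - 81·x^4)·Dx + (2 - 11·x - 6·x^2 + 36·x^3 + 27·x^4)·Dx^2  (order 2).
h: a_k = 1, -1, 7/2, 19/2, 277/8, 3119/40, 15439/80, 242797/560, 4550951/4480, …
ICs: h(0) = 1, h′(0) = -1.

f: a_k = 2, 2, 8, 14, 38, 80, 194, 434, 1016, …
g: a_k = -1, -3, -9/2, -9/2, -27/8, -81/40, -81/80, -243/560, -729/4480, …
Weyl lclm of L_f,L_g ⇒ L₀ (ord ≤ 2).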